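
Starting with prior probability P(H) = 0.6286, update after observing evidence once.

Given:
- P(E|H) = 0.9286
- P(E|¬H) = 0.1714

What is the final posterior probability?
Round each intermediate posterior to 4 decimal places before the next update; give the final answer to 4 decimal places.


Sequential Bayesian updating:

Initial prior: P(H) = 0.6286

Update 1:
  P(E) = 0.9286 × 0.6286 + 0.1714 × 0.3714 = 0.58371796 + 0.06365796 = 0.64737592
  P(H|E) = 0.58371796 / 0.64737592 = 0.9017

Final posterior: 0.9017


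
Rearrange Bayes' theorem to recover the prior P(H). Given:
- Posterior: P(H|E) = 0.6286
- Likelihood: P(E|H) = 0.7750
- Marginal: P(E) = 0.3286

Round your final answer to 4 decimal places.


From Bayes' theorem: P(H|E) = P(E|H) × P(H) / P(E)

Rearranging for P(H):
P(H) = P(H|E) × P(E) / P(E|H)
     = 0.6286 × 0.3286 / 0.7750
     = 0.20655796 / 0.7750
     = 0.2665


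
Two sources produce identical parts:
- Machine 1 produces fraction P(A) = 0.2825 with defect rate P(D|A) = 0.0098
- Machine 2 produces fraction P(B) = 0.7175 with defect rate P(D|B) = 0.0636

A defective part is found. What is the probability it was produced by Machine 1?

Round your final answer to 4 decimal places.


Let A = from Machine 1, D = defective

Given:
- P(A) = 0.2825, P(B) = 0.7175
- P(D|A) = 0.0098, P(D|B) = 0.0636

Step 1: Find P(D)
P(D) = P(D|A)P(A) + P(D|B)P(B)
     = 0.0098 × 0.2825 + 0.0636 × 0.7175
     = 0.00276850 + 0.04563300
     = 0.04840150

Step 2: Apply Bayes' theorem
P(A|D) = P(D|A)P(A) / P(D)
       = 0.00276850 / 0.04840150
       = 0.0572


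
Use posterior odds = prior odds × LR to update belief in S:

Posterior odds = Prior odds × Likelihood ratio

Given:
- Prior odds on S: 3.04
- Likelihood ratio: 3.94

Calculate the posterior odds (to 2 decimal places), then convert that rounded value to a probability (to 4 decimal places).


Step 1: Calculate posterior odds
Posterior odds = Prior odds × LR
               = 3.04 × 3.94
               = 11.98

Step 2: Convert to probability
P(S|E) = Posterior odds / (1 + Posterior odds)
       = 11.98 / (1 + 11.98)
       = 11.98 / 12.98
       = 0.9230

The evidence increased P(S) from 0.7525 to 0.9230.


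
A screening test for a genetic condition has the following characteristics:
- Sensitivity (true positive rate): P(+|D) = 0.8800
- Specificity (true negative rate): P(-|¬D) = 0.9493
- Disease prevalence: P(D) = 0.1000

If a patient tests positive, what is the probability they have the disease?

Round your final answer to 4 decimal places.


Let D = has disease, + = positive test

Given:
- P(D) = 0.1000 (prevalence)
- P(+|D) = 0.8800 (sensitivity)
- P(-|¬D) = 0.9493 (specificity)
- P(+|¬D) = 0.0507 (false positive rate = 1 - specificity)

Step 1: Find P(+)
P(+) = P(+|D)P(D) + P(+|¬D)P(¬D)
     = 0.8800 × 0.1000 + 0.0507 × 0.9000
     = 0.08800000 + 0.04563000
     = 0.13363000

Step 2: Apply Bayes' theorem for P(D|+)
P(D|+) = P(+|D)P(D) / P(+)
       = 0.08800000 / 0.13363000
       = 0.6585


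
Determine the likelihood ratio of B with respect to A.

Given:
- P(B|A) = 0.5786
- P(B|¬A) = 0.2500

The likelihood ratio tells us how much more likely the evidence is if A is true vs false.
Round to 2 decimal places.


Likelihood Ratio (LR) = P(B|A) / P(B|¬A)

LR = 0.5786 / 0.2500
   = 2.31

The evidence is 2.31 times more likely if A is true than if A is false.
LR > 1, so observing B raises the odds in favor of A.


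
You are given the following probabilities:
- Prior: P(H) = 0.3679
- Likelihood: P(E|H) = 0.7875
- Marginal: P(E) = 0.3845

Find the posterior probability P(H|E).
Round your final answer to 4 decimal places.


Using Bayes' theorem:

P(H|E) = P(E|H) × P(H) / P(E)
       = 0.7875 × 0.3679 / 0.3845
       = 0.28972125 / 0.3845
       = 0.7535

The evidence strengthens our belief in H.
Prior: 0.3679 → Posterior: 0.7535


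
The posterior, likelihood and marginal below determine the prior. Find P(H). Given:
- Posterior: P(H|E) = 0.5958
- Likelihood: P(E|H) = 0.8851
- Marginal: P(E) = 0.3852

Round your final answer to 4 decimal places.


From Bayes' theorem: P(H|E) = P(E|H) × P(H) / P(E)

Rearranging for P(H):
P(H) = P(H|E) × P(E) / P(E|H)
     = 0.5958 × 0.3852 / 0.8851
     = 0.22950216 / 0.8851
     = 0.2593


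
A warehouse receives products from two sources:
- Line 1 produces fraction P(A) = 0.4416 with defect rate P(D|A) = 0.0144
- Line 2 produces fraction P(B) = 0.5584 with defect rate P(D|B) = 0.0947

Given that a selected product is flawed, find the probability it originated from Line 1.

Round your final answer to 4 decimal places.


Let A = from Line 1, D = flawed

Given:
- P(A) = 0.4416, P(B) = 0.5584
- P(D|A) = 0.0144, P(D|B) = 0.0947

Step 1: Find P(D)
P(D) = P(D|A)P(A) + P(D|B)P(B)
     = 0.0144 × 0.4416 + 0.0947 × 0.5584
     = 0.00635904 + 0.05288048
     = 0.05923952

Step 2: Apply Bayes' theorem
P(A|D) = P(D|A)P(A) / P(D)
       = 0.00635904 / 0.05923952
       = 0.1073


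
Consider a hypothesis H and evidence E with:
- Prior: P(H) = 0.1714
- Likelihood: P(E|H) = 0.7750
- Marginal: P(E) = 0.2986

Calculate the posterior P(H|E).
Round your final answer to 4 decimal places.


Using Bayes' theorem:

P(H|E) = P(E|H) × P(H) / P(E)
       = 0.7750 × 0.1714 / 0.2986
       = 0.13283500 / 0.2986
       = 0.4449

The evidence strengthens our belief in H.
Prior: 0.1714 → Posterior: 0.4449


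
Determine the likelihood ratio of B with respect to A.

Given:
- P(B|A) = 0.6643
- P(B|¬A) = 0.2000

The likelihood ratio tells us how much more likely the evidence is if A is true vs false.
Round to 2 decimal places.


Likelihood Ratio (LR) = P(B|A) / P(B|¬A)

LR = 0.6643 / 0.2000
   = 3.32

The evidence is 3.32 times more likely if A is true than if A is false.
Because LR exceeds 1, B is evidence for A.


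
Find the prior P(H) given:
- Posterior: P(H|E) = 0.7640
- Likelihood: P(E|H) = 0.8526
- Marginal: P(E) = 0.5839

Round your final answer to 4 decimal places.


From Bayes' theorem: P(H|E) = P(E|H) × P(H) / P(E)

Rearranging for P(H):
P(H) = P(H|E) × P(E) / P(E|H)
     = 0.7640 × 0.5839 / 0.8526
     = 0.44609960 / 0.8526
     = 0.5232


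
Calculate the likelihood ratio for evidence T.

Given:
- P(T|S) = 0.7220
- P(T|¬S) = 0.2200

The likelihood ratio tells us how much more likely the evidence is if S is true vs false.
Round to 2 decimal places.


Likelihood Ratio (LR) = P(T|S) / P(T|¬S)

LR = 0.7220 / 0.2200
   = 3.28

The evidence is 3.28 times more likely if S is true than if S is false.
LR > 1, so observing T raises the odds in favor of S.


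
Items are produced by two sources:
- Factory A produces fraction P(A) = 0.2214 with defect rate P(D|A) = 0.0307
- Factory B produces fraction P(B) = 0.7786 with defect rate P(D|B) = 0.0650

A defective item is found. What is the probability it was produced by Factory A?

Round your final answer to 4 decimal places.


Let A = from Factory A, D = defective

Given:
- P(A) = 0.2214, P(B) = 0.7786
- P(D|A) = 0.0307, P(D|B) = 0.0650

Step 1: Find P(D)
P(D) = P(D|A)P(A) + P(D|B)P(B)
     = 0.0307 × 0.2214 + 0.0650 × 0.7786
     = 0.00679698 + 0.05060900
     = 0.05740598

Step 2: Apply Bayes' theorem
P(A|D) = P(D|A)P(A) / P(D)
       = 0.00679698 / 0.05740598
       = 0.1184


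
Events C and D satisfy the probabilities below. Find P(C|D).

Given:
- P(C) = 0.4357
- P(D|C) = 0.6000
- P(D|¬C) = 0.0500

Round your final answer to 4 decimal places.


Bayes' theorem: P(C|D) = P(D|C) × P(C) / P(D)

Step 1: Calculate P(D) using law of total probability
P(D) = P(D|C)P(C) + P(D|¬C)P(¬C)
     = 0.6000 × 0.4357 + 0.0500 × 0.5643
     = 0.26142000 + 0.02821500
     = 0.28963500

Step 2: Apply Bayes' theorem
P(C|D) = P(D|C) × P(C) / P(D)
       = 0.26142000 / 0.28963500
       = 0.9026


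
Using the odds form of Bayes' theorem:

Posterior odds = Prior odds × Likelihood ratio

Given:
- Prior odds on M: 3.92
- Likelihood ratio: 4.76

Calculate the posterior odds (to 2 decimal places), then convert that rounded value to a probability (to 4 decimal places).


Step 1: Calculate posterior odds
Posterior odds = Prior odds × LR
               = 3.92 × 4.76
               = 18.66

Step 2: Convert to probability
P(M|E) = Posterior odds / (1 + Posterior odds)
       = 18.66 / (1 + 18.66)
       = 18.66 / 19.66
       = 0.9491

The evidence increased P(M) from 0.7967 to 0.9491.


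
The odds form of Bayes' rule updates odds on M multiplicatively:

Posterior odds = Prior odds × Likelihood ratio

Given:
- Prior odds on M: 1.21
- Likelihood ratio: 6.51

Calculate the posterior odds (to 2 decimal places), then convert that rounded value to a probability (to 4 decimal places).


Step 1: Calculate posterior odds
Posterior odds = Prior odds × LR
               = 1.21 × 6.51
               = 7.88

Step 2: Convert to probability
P(M|E) = Posterior odds / (1 + Posterior odds)
       = 7.88 / (1 + 7.88)
       = 7.88 / 8.88
       = 0.8874

The evidence increased P(M) from 0.5475 to 0.8874.


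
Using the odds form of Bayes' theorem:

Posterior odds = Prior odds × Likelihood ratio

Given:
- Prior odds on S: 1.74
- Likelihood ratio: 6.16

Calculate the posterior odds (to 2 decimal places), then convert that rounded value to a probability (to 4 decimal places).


Step 1: Calculate posterior odds
Posterior odds = Prior odds × LR
               = 1.74 × 6.16
               = 10.72

Step 2: Convert to probability
P(S|E) = Posterior odds / (1 + Posterior odds)
       = 10.72 / (1 + 10.72)
       = 10.72 / 11.72
       = 0.9147

The evidence increased P(S) from 0.6350 to 0.9147.


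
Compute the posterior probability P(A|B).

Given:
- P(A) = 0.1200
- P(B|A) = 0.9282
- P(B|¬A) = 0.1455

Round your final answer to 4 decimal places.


Bayes' theorem: P(A|B) = P(B|A) × P(A) / P(B)

Step 1: Calculate P(B) using law of total probability
P(B) = P(B|A)P(A) + P(B|¬A)P(¬A)
     = 0.9282 × 0.1200 + 0.1455 × 0.8800
     = 0.11138400 + 0.12804000
     = 0.23942400

Step 2: Apply Bayes' theorem
P(A|B) = P(B|A) × P(A) / P(B)
       = 0.11138400 / 0.23942400
       = 0.4652


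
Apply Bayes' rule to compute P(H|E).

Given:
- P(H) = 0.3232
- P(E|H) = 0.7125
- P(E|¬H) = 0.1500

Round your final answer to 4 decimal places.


Bayes' theorem: P(H|E) = P(E|H) × P(H) / P(E)

Step 1: Calculate P(E) using law of total probability
P(E) = P(E|H)P(H) + P(E|¬H)P(¬H)
     = 0.7125 × 0.3232 + 0.1500 × 0.6768
     = 0.23028000 + 0.10152000
     = 0.33180000

Step 2: Apply Bayes' theorem
P(H|E) = P(E|H) × P(H) / P(E)
       = 0.23028000 / 0.33180000
       = 0.6940


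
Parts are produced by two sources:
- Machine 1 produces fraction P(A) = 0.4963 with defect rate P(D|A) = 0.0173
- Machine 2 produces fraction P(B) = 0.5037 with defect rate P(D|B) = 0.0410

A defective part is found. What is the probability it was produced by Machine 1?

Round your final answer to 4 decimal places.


Let A = from Machine 1, D = defective

Given:
- P(A) = 0.4963, P(B) = 0.5037
- P(D|A) = 0.0173, P(D|B) = 0.0410

Step 1: Find P(D)
P(D) = P(D|A)P(A) + P(D|B)P(B)
     = 0.0173 × 0.4963 + 0.0410 × 0.5037
     = 0.00858599 + 0.02065170
     = 0.02923769

Step 2: Apply Bayes' theorem
P(A|D) = P(D|A)P(A) / P(D)
       = 0.00858599 / 0.02923769
       = 0.2937


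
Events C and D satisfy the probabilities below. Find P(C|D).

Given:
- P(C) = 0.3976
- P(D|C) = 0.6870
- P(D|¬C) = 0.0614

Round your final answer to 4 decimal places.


Bayes' theorem: P(C|D) = P(D|C) × P(C) / P(D)

Step 1: Calculate P(D) using law of total probability
P(D) = P(D|C)P(C) + P(D|¬C)P(¬C)
     = 0.6870 × 0.3976 + 0.0614 × 0.6024
     = 0.27315120 + 0.03698736
     = 0.31013856

Step 2: Apply Bayes' theorem
P(C|D) = P(D|C) × P(C) / P(D)
       = 0.27315120 / 0.31013856
       = 0.8807


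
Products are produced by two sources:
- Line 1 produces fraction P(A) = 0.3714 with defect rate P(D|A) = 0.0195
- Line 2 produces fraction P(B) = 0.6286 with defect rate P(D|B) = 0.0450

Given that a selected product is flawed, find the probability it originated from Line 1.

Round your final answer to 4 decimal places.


Let A = from Line 1, D = flawed

Given:
- P(A) = 0.3714, P(B) = 0.6286
- P(D|A) = 0.0195, P(D|B) = 0.0450

Step 1: Find P(D)
P(D) = P(D|A)P(A) + P(D|B)P(B)
     = 0.0195 × 0.3714 + 0.0450 × 0.6286
     = 0.00724230 + 0.02828700
     = 0.03552930

Step 2: Apply Bayes' theorem
P(A|D) = P(D|A)P(A) / P(D)
       = 0.00724230 / 0.03552930
       = 0.2038


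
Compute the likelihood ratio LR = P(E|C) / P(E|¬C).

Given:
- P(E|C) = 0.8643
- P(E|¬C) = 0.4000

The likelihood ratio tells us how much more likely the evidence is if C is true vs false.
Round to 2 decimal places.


Likelihood Ratio (LR) = P(E|C) / P(E|¬C)

LR = 0.8643 / 0.4000
   = 2.16

The evidence is 2.16 times more likely if C is true than if C is false.
Because LR exceeds 1, E is evidence for C.


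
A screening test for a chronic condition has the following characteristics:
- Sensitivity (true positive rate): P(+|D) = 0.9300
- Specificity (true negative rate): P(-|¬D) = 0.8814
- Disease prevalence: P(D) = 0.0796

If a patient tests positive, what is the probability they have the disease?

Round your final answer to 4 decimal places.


Let D = has disease, + = positive test

Given:
- P(D) = 0.0796 (prevalence)
- P(+|D) = 0.9300 (sensitivity)
- P(-|¬D) = 0.8814 (specificity)
- P(+|¬D) = 0.1186 (false positive rate = 1 - specificity)

Step 1: Find P(+)
P(+) = P(+|D)P(D) + P(+|¬D)P(¬D)
     = 0.9300 × 0.0796 + 0.1186 × 0.9204
     = 0.07402800 + 0.10915944
     = 0.18318744

Step 2: Apply Bayes' theorem for P(D|+)
P(D|+) = P(+|D)P(D) / P(+)
       = 0.07402800 / 0.18318744
       = 0.4041


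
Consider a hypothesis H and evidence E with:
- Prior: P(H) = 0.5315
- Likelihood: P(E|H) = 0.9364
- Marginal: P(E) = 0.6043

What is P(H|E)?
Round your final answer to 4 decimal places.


Using Bayes' theorem:

P(H|E) = P(E|H) × P(H) / P(E)
       = 0.9364 × 0.5315 / 0.6043
       = 0.49769660 / 0.6043
       = 0.8236

The evidence strengthens our belief in H.
Prior: 0.5315 → Posterior: 0.8236


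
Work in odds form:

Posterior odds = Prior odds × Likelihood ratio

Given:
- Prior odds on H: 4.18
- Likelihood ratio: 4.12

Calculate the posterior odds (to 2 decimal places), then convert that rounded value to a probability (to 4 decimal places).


Step 1: Calculate posterior odds
Posterior odds = Prior odds × LR
               = 4.18 × 4.12
               = 17.22

Step 2: Convert to probability
P(H|E) = Posterior odds / (1 + Posterior odds)
       = 17.22 / (1 + 17.22)
       = 17.22 / 18.22
       = 0.9451

The evidence increased P(H) from 0.8069 to 0.9451.


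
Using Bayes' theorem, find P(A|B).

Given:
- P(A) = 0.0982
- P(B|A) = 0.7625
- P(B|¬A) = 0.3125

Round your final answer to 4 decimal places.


Bayes' theorem: P(A|B) = P(B|A) × P(A) / P(B)

Step 1: Calculate P(B) using law of total probability
P(B) = P(B|A)P(A) + P(B|¬A)P(¬A)
     = 0.7625 × 0.0982 + 0.3125 × 0.9018
     = 0.07487750 + 0.28181250
     = 0.35669000

Step 2: Apply Bayes' theorem
P(A|B) = P(B|A) × P(A) / P(B)
       = 0.07487750 / 0.35669000
       = 0.2099


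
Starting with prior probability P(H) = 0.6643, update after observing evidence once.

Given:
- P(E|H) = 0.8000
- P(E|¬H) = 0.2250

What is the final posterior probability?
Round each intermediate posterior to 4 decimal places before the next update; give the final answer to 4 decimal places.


Sequential Bayesian updating:

Initial prior: P(H) = 0.6643

Update 1:
  P(E) = 0.8000 × 0.6643 + 0.2250 × 0.3357 = 0.53144000 + 0.07553250 = 0.60697250
  P(H|E) = 0.53144000 / 0.60697250 = 0.8756

Final posterior: 0.8756


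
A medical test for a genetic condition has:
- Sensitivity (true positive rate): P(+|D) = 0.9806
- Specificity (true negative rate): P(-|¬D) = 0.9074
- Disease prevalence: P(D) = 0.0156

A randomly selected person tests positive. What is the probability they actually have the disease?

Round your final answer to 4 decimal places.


Let D = has disease, + = positive test

Given:
- P(D) = 0.0156 (prevalence)
- P(+|D) = 0.9806 (sensitivity)
- P(-|¬D) = 0.9074 (specificity)
- P(+|¬D) = 0.0926 (false positive rate = 1 - specificity)

Step 1: Find P(+)
P(+) = P(+|D)P(D) + P(+|¬D)P(¬D)
     = 0.9806 × 0.0156 + 0.0926 × 0.9844
     = 0.01529736 + 0.09115544
     = 0.10645280

Step 2: Apply Bayes' theorem for P(D|+)
P(D|+) = P(+|D)P(D) / P(+)
       = 0.01529736 / 0.10645280
       = 0.1437


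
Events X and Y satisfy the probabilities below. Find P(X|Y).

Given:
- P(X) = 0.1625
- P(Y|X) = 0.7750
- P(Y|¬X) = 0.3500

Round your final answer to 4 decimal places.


Bayes' theorem: P(X|Y) = P(Y|X) × P(X) / P(Y)

Step 1: Calculate P(Y) using law of total probability
P(Y) = P(Y|X)P(X) + P(Y|¬X)P(¬X)
     = 0.7750 × 0.1625 + 0.3500 × 0.8375
     = 0.12593750 + 0.29312500
     = 0.41906250

Step 2: Apply Bayes' theorem
P(X|Y) = P(Y|X) × P(X) / P(Y)
       = 0.12593750 / 0.41906250
       = 0.3005


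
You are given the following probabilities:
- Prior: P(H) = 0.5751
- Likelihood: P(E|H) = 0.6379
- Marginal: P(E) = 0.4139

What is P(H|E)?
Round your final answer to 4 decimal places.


Using Bayes' theorem:

P(H|E) = P(E|H) × P(H) / P(E)
       = 0.6379 × 0.5751 / 0.4139
       = 0.36685629 / 0.4139
       = 0.8863

The evidence strengthens our belief in H.
Prior: 0.5751 → Posterior: 0.8863


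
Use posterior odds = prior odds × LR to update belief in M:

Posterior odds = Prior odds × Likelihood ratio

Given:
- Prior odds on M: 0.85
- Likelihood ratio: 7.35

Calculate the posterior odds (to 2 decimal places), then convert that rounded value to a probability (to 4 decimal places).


Step 1: Calculate posterior odds
Posterior odds = Prior odds × LR
               = 0.85 × 7.35
               = 6.25

Step 2: Convert to probability
P(M|E) = Posterior odds / (1 + Posterior odds)
       = 6.25 / (1 + 6.25)
       = 6.25 / 7.25
       = 0.8621

The evidence increased P(M) from 0.4595 to 0.8621.


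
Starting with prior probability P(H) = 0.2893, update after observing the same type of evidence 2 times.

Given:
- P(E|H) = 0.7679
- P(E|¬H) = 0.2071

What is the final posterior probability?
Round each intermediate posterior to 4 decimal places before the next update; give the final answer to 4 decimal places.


Sequential Bayesian updating:

Initial prior: P(H) = 0.2893

Update 1:
  P(E) = 0.7679 × 0.2893 + 0.2071 × 0.7107 = 0.22215347 + 0.14718597 = 0.36933944
  P(H|E) = 0.22215347 / 0.36933944 = 0.6015

Update 2:
  P(E) = 0.7679 × 0.6015 + 0.2071 × 0.3985 = 0.46189185 + 0.08252935 = 0.54442120
  P(H|E) = 0.46189185 / 0.54442120 = 0.8484

Final posterior: 0.8484


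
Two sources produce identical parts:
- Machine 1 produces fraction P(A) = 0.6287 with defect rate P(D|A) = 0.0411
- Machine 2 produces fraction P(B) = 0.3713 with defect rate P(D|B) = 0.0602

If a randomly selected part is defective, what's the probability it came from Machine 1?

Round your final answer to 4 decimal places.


Let A = from Machine 1, D = defective

Given:
- P(A) = 0.6287, P(B) = 0.3713
- P(D|A) = 0.0411, P(D|B) = 0.0602

Step 1: Find P(D)
P(D) = P(D|A)P(A) + P(D|B)P(B)
     = 0.0411 × 0.6287 + 0.0602 × 0.3713
     = 0.02583957 + 0.02235226
     = 0.04819183

Step 2: Apply Bayes' theorem
P(A|D) = P(D|A)P(A) / P(D)
       = 0.02583957 / 0.04819183
       = 0.5362


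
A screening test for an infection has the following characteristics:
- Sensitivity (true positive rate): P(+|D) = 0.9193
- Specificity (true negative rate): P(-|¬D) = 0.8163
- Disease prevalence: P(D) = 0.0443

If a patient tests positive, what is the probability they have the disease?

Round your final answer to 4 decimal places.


Let D = has disease, + = positive test

Given:
- P(D) = 0.0443 (prevalence)
- P(+|D) = 0.9193 (sensitivity)
- P(-|¬D) = 0.8163 (specificity)
- P(+|¬D) = 0.1837 (false positive rate = 1 - specificity)

Step 1: Find P(+)
P(+) = P(+|D)P(D) + P(+|¬D)P(¬D)
     = 0.9193 × 0.0443 + 0.1837 × 0.9557
     = 0.04072499 + 0.17556209
     = 0.21628708

Step 2: Apply Bayes' theorem for P(D|+)
P(D|+) = P(+|D)P(D) / P(+)
       = 0.04072499 / 0.21628708
       = 0.1883


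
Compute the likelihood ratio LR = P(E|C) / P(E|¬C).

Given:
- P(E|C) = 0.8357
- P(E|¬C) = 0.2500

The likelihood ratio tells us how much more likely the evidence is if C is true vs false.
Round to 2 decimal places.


Likelihood Ratio (LR) = P(E|C) / P(E|¬C)

LR = 0.8357 / 0.2500
   = 3.34

The evidence is 3.34 times more likely if C is true than if C is false.
LR > 1, so observing E raises the odds in favor of C.


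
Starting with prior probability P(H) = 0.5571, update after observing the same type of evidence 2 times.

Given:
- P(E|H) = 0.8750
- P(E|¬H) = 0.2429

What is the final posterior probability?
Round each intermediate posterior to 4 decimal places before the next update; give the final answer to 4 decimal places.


Sequential Bayesian updating:

Initial prior: P(H) = 0.5571

Update 1:
  P(E) = 0.8750 × 0.5571 + 0.2429 × 0.4429 = 0.48746250 + 0.10758041 = 0.59504291
  P(H|E) = 0.48746250 / 0.59504291 = 0.8192

Update 2:
  P(E) = 0.8750 × 0.8192 + 0.2429 × 0.1808 = 0.71680000 + 0.04391632 = 0.76071632
  P(H|E) = 0.71680000 / 0.76071632 = 0.9423

Final posterior: 0.9423


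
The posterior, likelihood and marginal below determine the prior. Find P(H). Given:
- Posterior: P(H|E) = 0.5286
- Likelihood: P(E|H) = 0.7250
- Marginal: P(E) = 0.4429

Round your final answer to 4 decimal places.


From Bayes' theorem: P(H|E) = P(E|H) × P(H) / P(E)

Rearranging for P(H):
P(H) = P(H|E) × P(E) / P(E|H)
     = 0.5286 × 0.4429 / 0.7250
     = 0.23411694 / 0.7250
     = 0.3229


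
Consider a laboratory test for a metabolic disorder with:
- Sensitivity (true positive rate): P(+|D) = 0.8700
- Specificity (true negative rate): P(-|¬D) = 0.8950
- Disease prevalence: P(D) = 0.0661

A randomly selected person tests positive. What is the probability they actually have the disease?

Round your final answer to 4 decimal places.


Let D = has disease, + = positive test

Given:
- P(D) = 0.0661 (prevalence)
- P(+|D) = 0.8700 (sensitivity)
- P(-|¬D) = 0.8950 (specificity)
- P(+|¬D) = 0.1050 (false positive rate = 1 - specificity)

Step 1: Find P(+)
P(+) = P(+|D)P(D) + P(+|¬D)P(¬D)
     = 0.8700 × 0.0661 + 0.1050 × 0.9339
     = 0.05750700 + 0.09805950
     = 0.15556650

Step 2: Apply Bayes' theorem for P(D|+)
P(D|+) = P(+|D)P(D) / P(+)
       = 0.05750700 / 0.15556650
       = 0.3697


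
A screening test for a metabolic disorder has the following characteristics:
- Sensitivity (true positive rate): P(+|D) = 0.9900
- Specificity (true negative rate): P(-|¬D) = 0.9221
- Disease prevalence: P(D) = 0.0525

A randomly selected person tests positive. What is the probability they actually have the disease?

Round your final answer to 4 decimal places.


Let D = has disease, + = positive test

Given:
- P(D) = 0.0525 (prevalence)
- P(+|D) = 0.9900 (sensitivity)
- P(-|¬D) = 0.9221 (specificity)
- P(+|¬D) = 0.0779 (false positive rate = 1 - specificity)

Step 1: Find P(+)
P(+) = P(+|D)P(D) + P(+|¬D)P(¬D)
     = 0.9900 × 0.0525 + 0.0779 × 0.9475
     = 0.05197500 + 0.07381025
     = 0.12578525

Step 2: Apply Bayes' theorem for P(D|+)
P(D|+) = P(+|D)P(D) / P(+)
       = 0.05197500 / 0.12578525
       = 0.4132


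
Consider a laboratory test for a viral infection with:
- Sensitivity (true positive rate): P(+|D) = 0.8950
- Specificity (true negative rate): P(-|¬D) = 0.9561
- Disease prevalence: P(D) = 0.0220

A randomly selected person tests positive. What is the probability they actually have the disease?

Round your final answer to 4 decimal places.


Let D = has disease, + = positive test

Given:
- P(D) = 0.0220 (prevalence)
- P(+|D) = 0.8950 (sensitivity)
- P(-|¬D) = 0.9561 (specificity)
- P(+|¬D) = 0.0439 (false positive rate = 1 - specificity)

Step 1: Find P(+)
P(+) = P(+|D)P(D) + P(+|¬D)P(¬D)
     = 0.8950 × 0.0220 + 0.0439 × 0.9780
     = 0.01969000 + 0.04293420
     = 0.06262420

Step 2: Apply Bayes' theorem for P(D|+)
P(D|+) = P(+|D)P(D) / P(+)
       = 0.01969000 / 0.06262420
       = 0.3144


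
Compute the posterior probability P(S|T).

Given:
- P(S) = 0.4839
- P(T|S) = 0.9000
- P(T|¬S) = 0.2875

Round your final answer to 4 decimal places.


Bayes' theorem: P(S|T) = P(T|S) × P(S) / P(T)

Step 1: Calculate P(T) using law of total probability
P(T) = P(T|S)P(S) + P(T|¬S)P(¬S)
     = 0.9000 × 0.4839 + 0.2875 × 0.5161
     = 0.43551000 + 0.14837875
     = 0.58388875

Step 2: Apply Bayes' theorem
P(S|T) = P(T|S) × P(S) / P(T)
       = 0.43551000 / 0.58388875
       = 0.7459


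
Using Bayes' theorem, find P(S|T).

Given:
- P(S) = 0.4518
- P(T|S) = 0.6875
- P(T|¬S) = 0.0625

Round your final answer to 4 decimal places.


Bayes' theorem: P(S|T) = P(T|S) × P(S) / P(T)

Step 1: Calculate P(T) using law of total probability
P(T) = P(T|S)P(S) + P(T|¬S)P(¬S)
     = 0.6875 × 0.4518 + 0.0625 × 0.5482
     = 0.31061250 + 0.03426250
     = 0.34487500

Step 2: Apply Bayes' theorem
P(S|T) = P(T|S) × P(S) / P(T)
       = 0.31061250 / 0.34487500
       = 0.9007


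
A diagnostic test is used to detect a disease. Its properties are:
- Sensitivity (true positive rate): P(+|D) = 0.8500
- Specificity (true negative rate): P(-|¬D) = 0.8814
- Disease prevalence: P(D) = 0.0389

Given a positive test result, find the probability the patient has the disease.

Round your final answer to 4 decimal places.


Let D = has disease, + = positive test

Given:
- P(D) = 0.0389 (prevalence)
- P(+|D) = 0.8500 (sensitivity)
- P(-|¬D) = 0.8814 (specificity)
- P(+|¬D) = 0.1186 (false positive rate = 1 - specificity)

Step 1: Find P(+)
P(+) = P(+|D)P(D) + P(+|¬D)P(¬D)
     = 0.8500 × 0.0389 + 0.1186 × 0.9611
     = 0.03306500 + 0.11398646
     = 0.14705146

Step 2: Apply Bayes' theorem for P(D|+)
P(D|+) = P(+|D)P(D) / P(+)
       = 0.03306500 / 0.14705146
       = 0.2249


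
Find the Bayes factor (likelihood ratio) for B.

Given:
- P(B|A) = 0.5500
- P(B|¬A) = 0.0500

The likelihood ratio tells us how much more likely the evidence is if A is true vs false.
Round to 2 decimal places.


Likelihood Ratio (LR) = P(B|A) / P(B|¬A)

LR = 0.5500 / 0.0500
   = 11.00

The evidence is 11.00 times more likely if A is true than if A is false.
Because LR exceeds 1, B is evidence for A.


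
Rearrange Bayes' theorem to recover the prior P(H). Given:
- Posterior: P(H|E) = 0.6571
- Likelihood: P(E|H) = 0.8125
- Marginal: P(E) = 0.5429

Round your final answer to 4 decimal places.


From Bayes' theorem: P(H|E) = P(E|H) × P(H) / P(E)

Rearranging for P(H):
P(H) = P(H|E) × P(E) / P(E|H)
     = 0.6571 × 0.5429 / 0.8125
     = 0.35673959 / 0.8125
     = 0.4391


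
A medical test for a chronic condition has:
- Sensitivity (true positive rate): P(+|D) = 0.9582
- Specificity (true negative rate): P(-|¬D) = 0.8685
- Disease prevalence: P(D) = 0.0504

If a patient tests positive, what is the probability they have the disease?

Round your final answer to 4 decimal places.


Let D = has disease, + = positive test

Given:
- P(D) = 0.0504 (prevalence)
- P(+|D) = 0.9582 (sensitivity)
- P(-|¬D) = 0.8685 (specificity)
- P(+|¬D) = 0.1315 (false positive rate = 1 - specificity)

Step 1: Find P(+)
P(+) = P(+|D)P(D) + P(+|¬D)P(¬D)
     = 0.9582 × 0.0504 + 0.1315 × 0.9496
     = 0.04829328 + 0.12487240
     = 0.17316568

Step 2: Apply Bayes' theorem for P(D|+)
P(D|+) = P(+|D)P(D) / P(+)
       = 0.04829328 / 0.17316568
       = 0.2789


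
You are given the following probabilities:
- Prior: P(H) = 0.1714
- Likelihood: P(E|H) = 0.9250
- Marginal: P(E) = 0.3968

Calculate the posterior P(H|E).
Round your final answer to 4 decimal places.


Using Bayes' theorem:

P(H|E) = P(E|H) × P(H) / P(E)
       = 0.9250 × 0.1714 / 0.3968
       = 0.15854500 / 0.3968
       = 0.3996

The evidence strengthens our belief in H.
Prior: 0.1714 → Posterior: 0.3996


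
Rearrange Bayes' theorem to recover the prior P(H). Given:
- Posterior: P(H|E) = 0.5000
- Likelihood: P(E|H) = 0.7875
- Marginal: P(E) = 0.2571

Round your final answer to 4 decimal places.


From Bayes' theorem: P(H|E) = P(E|H) × P(H) / P(E)

Rearranging for P(H):
P(H) = P(H|E) × P(E) / P(E|H)
     = 0.5000 × 0.2571 / 0.7875
     = 0.12855000 / 0.7875
     = 0.1632


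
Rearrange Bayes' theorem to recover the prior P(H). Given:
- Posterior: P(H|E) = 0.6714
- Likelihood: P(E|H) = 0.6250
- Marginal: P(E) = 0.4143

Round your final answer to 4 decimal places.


From Bayes' theorem: P(H|E) = P(E|H) × P(H) / P(E)

Rearranging for P(H):
P(H) = P(H|E) × P(E) / P(E|H)
     = 0.6714 × 0.4143 / 0.6250
     = 0.27816102 / 0.6250
     = 0.4451


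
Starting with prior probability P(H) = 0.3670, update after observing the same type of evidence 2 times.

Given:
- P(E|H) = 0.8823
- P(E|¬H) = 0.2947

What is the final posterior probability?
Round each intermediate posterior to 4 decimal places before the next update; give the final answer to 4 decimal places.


Sequential Bayesian updating:

Initial prior: P(H) = 0.3670

Update 1:
  P(E) = 0.8823 × 0.3670 + 0.2947 × 0.6330 = 0.32380410 + 0.18654510 = 0.51034920
  P(H|E) = 0.32380410 / 0.51034920 = 0.6345

Update 2:
  P(E) = 0.8823 × 0.6345 + 0.2947 × 0.3655 = 0.55981935 + 0.10771285 = 0.66753220
  P(H|E) = 0.55981935 / 0.66753220 = 0.8386

Final posterior: 0.8386


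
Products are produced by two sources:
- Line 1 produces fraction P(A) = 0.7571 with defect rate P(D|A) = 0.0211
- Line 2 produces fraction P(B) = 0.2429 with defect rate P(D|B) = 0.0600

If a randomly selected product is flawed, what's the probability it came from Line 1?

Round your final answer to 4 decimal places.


Let A = from Line 1, D = flawed

Given:
- P(A) = 0.7571, P(B) = 0.2429
- P(D|A) = 0.0211, P(D|B) = 0.0600

Step 1: Find P(D)
P(D) = P(D|A)P(A) + P(D|B)P(B)
     = 0.0211 × 0.7571 + 0.0600 × 0.2429
     = 0.01597481 + 0.01457400
     = 0.03054881

Step 2: Apply Bayes' theorem
P(A|D) = P(D|A)P(A) / P(D)
       = 0.01597481 / 0.03054881
       = 0.5229


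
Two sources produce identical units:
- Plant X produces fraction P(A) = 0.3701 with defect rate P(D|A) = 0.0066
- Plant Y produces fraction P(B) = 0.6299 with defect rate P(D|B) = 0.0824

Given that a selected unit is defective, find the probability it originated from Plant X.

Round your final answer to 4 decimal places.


Let A = from Plant X, D = defective

Given:
- P(A) = 0.3701, P(B) = 0.6299
- P(D|A) = 0.0066, P(D|B) = 0.0824

Step 1: Find P(D)
P(D) = P(D|A)P(A) + P(D|B)P(B)
     = 0.0066 × 0.3701 + 0.0824 × 0.6299
     = 0.00244266 + 0.05190376
     = 0.05434642

Step 2: Apply Bayes' theorem
P(A|D) = P(D|A)P(A) / P(D)
       = 0.00244266 / 0.05434642
       = 0.0449


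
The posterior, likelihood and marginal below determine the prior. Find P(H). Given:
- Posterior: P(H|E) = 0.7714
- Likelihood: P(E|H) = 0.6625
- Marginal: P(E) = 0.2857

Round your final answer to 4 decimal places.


From Bayes' theorem: P(H|E) = P(E|H) × P(H) / P(E)

Rearranging for P(H):
P(H) = P(H|E) × P(E) / P(E|H)
     = 0.7714 × 0.2857 / 0.6625
     = 0.22038898 / 0.6625
     = 0.3327


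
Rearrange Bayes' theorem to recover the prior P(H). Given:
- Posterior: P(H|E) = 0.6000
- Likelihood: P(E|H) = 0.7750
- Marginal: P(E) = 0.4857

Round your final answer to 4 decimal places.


From Bayes' theorem: P(H|E) = P(E|H) × P(H) / P(E)

Rearranging for P(H):
P(H) = P(H|E) × P(E) / P(E|H)
     = 0.6000 × 0.4857 / 0.7750
     = 0.29142000 / 0.7750
     = 0.3760


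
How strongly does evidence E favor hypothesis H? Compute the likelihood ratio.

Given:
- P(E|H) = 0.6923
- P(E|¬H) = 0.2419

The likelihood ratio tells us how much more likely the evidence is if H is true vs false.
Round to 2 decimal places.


Likelihood Ratio (LR) = P(E|H) / P(E|¬H)

LR = 0.6923 / 0.2419
   = 2.86

The evidence is 2.86 times more likely if H is true than if H is false.
LR > 1, so observing E raises the odds in favor of H.


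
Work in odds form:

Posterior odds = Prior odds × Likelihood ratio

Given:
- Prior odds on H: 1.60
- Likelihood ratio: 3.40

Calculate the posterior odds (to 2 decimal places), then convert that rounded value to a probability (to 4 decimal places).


Step 1: Calculate posterior odds
Posterior odds = Prior odds × LR
               = 1.60 × 3.40
               = 5.44

Step 2: Convert to probability
P(H|E) = Posterior odds / (1 + Posterior odds)
       = 5.44 / (1 + 5.44)
       = 5.44 / 6.44
       = 0.8447

The evidence increased P(H) from 0.6154 to 0.8447.


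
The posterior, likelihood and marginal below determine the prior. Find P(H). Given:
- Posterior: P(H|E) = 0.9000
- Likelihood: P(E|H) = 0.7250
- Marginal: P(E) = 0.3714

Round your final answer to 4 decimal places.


From Bayes' theorem: P(H|E) = P(E|H) × P(H) / P(E)

Rearranging for P(H):
P(H) = P(H|E) × P(E) / P(E|H)
     = 0.9000 × 0.3714 / 0.7250
     = 0.33426000 / 0.7250
     = 0.4610


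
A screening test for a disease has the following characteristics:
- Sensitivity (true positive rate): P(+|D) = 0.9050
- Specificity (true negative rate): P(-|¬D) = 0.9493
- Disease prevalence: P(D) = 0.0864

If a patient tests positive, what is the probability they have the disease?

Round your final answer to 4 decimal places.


Let D = has disease, + = positive test

Given:
- P(D) = 0.0864 (prevalence)
- P(+|D) = 0.9050 (sensitivity)
- P(-|¬D) = 0.9493 (specificity)
- P(+|¬D) = 0.0507 (false positive rate = 1 - specificity)

Step 1: Find P(+)
P(+) = P(+|D)P(D) + P(+|¬D)P(¬D)
     = 0.9050 × 0.0864 + 0.0507 × 0.9136
     = 0.07819200 + 0.04631952
     = 0.12451152

Step 2: Apply Bayes' theorem for P(D|+)
P(D|+) = P(+|D)P(D) / P(+)
       = 0.07819200 / 0.12451152
       = 0.6280


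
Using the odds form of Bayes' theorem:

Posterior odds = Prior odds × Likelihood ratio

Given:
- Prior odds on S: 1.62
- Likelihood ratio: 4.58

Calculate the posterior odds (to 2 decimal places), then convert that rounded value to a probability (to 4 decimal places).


Step 1: Calculate posterior odds
Posterior odds = Prior odds × LR
               = 1.62 × 4.58
               = 7.42

Step 2: Convert to probability
P(S|E) = Posterior odds / (1 + Posterior odds)
       = 7.42 / (1 + 7.42)
       = 7.42 / 8.42
       = 0.8812

The evidence increased P(S) from 0.6183 to 0.8812.


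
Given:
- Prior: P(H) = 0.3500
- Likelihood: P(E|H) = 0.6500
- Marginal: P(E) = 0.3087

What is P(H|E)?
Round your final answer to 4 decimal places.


Using Bayes' theorem:

P(H|E) = P(E|H) × P(H) / P(E)
       = 0.6500 × 0.3500 / 0.3087
       = 0.22750000 / 0.3087
       = 0.7370

The evidence strengthens our belief in H.
Prior: 0.3500 → Posterior: 0.7370


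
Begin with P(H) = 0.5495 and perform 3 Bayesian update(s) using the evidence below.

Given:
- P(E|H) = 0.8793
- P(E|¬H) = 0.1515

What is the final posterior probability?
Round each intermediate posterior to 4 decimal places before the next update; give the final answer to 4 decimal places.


Sequential Bayesian updating:

Initial prior: P(H) = 0.5495

Update 1:
  P(E) = 0.8793 × 0.5495 + 0.1515 × 0.4505 = 0.48317535 + 0.06825075 = 0.55142610
  P(H|E) = 0.48317535 / 0.55142610 = 0.8762

Update 2:
  P(E) = 0.8793 × 0.8762 + 0.1515 × 0.1238 = 0.77044266 + 0.01875570 = 0.78919836
  P(H|E) = 0.77044266 / 0.78919836 = 0.9762

Update 3:
  P(E) = 0.8793 × 0.9762 + 0.1515 × 0.0238 = 0.85837266 + 0.00360570 = 0.86197836
  P(H|E) = 0.85837266 / 0.86197836 = 0.9958

Final posterior: 0.9958


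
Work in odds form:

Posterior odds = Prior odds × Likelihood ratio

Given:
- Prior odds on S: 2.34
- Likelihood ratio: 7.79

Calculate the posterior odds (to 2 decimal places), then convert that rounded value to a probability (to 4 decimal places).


Step 1: Calculate posterior odds
Posterior odds = Prior odds × LR
               = 2.34 × 7.79
               = 18.23

Step 2: Convert to probability
P(S|E) = Posterior odds / (1 + Posterior odds)
       = 18.23 / (1 + 18.23)
       = 18.23 / 19.23
       = 0.9480

The evidence increased P(S) from 0.7006 to 0.9480.


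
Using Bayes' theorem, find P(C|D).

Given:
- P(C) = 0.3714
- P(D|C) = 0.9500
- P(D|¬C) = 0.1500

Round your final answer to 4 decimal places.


Bayes' theorem: P(C|D) = P(D|C) × P(C) / P(D)

Step 1: Calculate P(D) using law of total probability
P(D) = P(D|C)P(C) + P(D|¬C)P(¬C)
     = 0.9500 × 0.3714 + 0.1500 × 0.6286
     = 0.35283000 + 0.09429000
     = 0.44712000

Step 2: Apply Bayes' theorem
P(C|D) = P(D|C) × P(C) / P(D)
       = 0.35283000 / 0.44712000
       = 0.7891


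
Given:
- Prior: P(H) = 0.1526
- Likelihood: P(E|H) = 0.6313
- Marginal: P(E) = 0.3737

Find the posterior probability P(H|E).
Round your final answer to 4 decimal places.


Using Bayes' theorem:

P(H|E) = P(E|H) × P(H) / P(E)
       = 0.6313 × 0.1526 / 0.3737
       = 0.09633638 / 0.3737
       = 0.2578

The evidence strengthens our belief in H.
Prior: 0.1526 → Posterior: 0.2578


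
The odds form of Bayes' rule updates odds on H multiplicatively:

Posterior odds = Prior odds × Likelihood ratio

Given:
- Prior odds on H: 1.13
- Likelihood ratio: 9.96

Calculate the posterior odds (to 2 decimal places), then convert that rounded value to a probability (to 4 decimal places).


Step 1: Calculate posterior odds
Posterior odds = Prior odds × LR
               = 1.13 × 9.96
               = 11.25

Step 2: Convert to probability
P(H|E) = Posterior odds / (1 + Posterior odds)
       = 11.25 / (1 + 11.25)
       = 11.25 / 12.25
       = 0.9184

The evidence increased P(H) from 0.5305 to 0.9184.


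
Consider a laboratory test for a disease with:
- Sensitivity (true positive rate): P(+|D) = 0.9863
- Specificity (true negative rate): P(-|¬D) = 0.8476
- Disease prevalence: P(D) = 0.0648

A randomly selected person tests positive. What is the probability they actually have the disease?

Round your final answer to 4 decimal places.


Let D = has disease, + = positive test

Given:
- P(D) = 0.0648 (prevalence)
- P(+|D) = 0.9863 (sensitivity)
- P(-|¬D) = 0.8476 (specificity)
- P(+|¬D) = 0.1524 (false positive rate = 1 - specificity)

Step 1: Find P(+)
P(+) = P(+|D)P(D) + P(+|¬D)P(¬D)
     = 0.9863 × 0.0648 + 0.1524 × 0.9352
     = 0.06391224 + 0.14252448
     = 0.20643672

Step 2: Apply Bayes' theorem for P(D|+)
P(D|+) = P(+|D)P(D) / P(+)
       = 0.06391224 / 0.20643672
       = 0.3096


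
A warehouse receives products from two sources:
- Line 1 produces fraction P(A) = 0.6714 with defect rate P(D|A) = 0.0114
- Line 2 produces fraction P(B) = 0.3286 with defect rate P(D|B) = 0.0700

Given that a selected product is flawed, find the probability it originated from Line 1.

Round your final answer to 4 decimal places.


Let A = from Line 1, D = flawed

Given:
- P(A) = 0.6714, P(B) = 0.3286
- P(D|A) = 0.0114, P(D|B) = 0.0700

Step 1: Find P(D)
P(D) = P(D|A)P(A) + P(D|B)P(B)
     = 0.0114 × 0.6714 + 0.0700 × 0.3286
     = 0.00765396 + 0.02300200
     = 0.03065596

Step 2: Apply Bayes' theorem
P(A|D) = P(D|A)P(A) / P(D)
       = 0.00765396 / 0.03065596
       = 0.2497


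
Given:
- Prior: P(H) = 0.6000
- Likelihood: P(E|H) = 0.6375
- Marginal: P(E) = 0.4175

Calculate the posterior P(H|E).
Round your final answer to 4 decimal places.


Using Bayes' theorem:

P(H|E) = P(E|H) × P(H) / P(E)
       = 0.6375 × 0.6000 / 0.4175
       = 0.38250000 / 0.4175
       = 0.9162

The evidence strengthens our belief in H.
Prior: 0.6000 → Posterior: 0.9162


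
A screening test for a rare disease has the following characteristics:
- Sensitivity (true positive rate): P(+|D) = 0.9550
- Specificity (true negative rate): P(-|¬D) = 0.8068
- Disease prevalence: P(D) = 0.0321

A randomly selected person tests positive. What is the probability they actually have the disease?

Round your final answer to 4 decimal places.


Let D = has disease, + = positive test

Given:
- P(D) = 0.0321 (prevalence)
- P(+|D) = 0.9550 (sensitivity)
- P(-|¬D) = 0.8068 (specificity)
- P(+|¬D) = 0.1932 (false positive rate = 1 - specificity)

Step 1: Find P(+)
P(+) = P(+|D)P(D) + P(+|¬D)P(¬D)
     = 0.9550 × 0.0321 + 0.1932 × 0.9679
     = 0.03065550 + 0.18699828
     = 0.21765378

Step 2: Apply Bayes' theorem for P(D|+)
P(D|+) = P(+|D)P(D) / P(+)
       = 0.03065550 / 0.21765378
       = 0.1408
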